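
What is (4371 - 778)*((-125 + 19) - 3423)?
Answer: -12679697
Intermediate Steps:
(4371 - 778)*((-125 + 19) - 3423) = 3593*(-106 - 3423) = 3593*(-3529) = -12679697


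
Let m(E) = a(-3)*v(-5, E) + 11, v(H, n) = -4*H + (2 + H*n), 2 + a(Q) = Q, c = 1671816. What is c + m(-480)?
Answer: 1659717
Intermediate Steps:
a(Q) = -2 + Q
v(H, n) = 2 - 4*H + H*n
m(E) = -99 + 25*E (m(E) = (-2 - 3)*(2 - 4*(-5) - 5*E) + 11 = -5*(2 + 20 - 5*E) + 11 = -5*(22 - 5*E) + 11 = (-110 + 25*E) + 11 = -99 + 25*E)
c + m(-480) = 1671816 + (-99 + 25*(-480)) = 1671816 + (-99 - 12000) = 1671816 - 12099 = 1659717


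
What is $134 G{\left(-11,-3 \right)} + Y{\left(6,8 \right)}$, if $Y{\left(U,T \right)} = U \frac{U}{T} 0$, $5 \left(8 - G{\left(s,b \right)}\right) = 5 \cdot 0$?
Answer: $1072$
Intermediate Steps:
$G{\left(s,b \right)} = 8$ ($G{\left(s,b \right)} = 8 - \frac{5 \cdot 0}{5} = 8 - 0 = 8 + 0 = 8$)
$Y{\left(U,T \right)} = 0$ ($Y{\left(U,T \right)} = \frac{U^{2}}{T} 0 = 0$)
$134 G{\left(-11,-3 \right)} + Y{\left(6,8 \right)} = 134 \cdot 8 + 0 = 1072 + 0 = 1072$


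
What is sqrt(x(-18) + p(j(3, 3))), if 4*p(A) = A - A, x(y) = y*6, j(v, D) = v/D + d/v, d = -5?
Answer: 6*I*sqrt(3) ≈ 10.392*I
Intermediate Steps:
j(v, D) = -5/v + v/D (j(v, D) = v/D - 5/v = -5/v + v/D)
x(y) = 6*y
p(A) = 0 (p(A) = (A - A)/4 = (1/4)*0 = 0)
sqrt(x(-18) + p(j(3, 3))) = sqrt(6*(-18) + 0) = sqrt(-108 + 0) = sqrt(-108) = 6*I*sqrt(3)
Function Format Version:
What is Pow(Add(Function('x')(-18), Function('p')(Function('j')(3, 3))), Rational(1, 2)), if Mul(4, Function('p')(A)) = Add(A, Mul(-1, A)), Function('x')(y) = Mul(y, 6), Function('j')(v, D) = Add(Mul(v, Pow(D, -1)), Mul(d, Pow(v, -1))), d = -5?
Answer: Mul(6, I, Pow(3, Rational(1, 2))) ≈ Mul(10.392, I)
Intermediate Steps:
Function('j')(v, D) = Add(Mul(-5, Pow(v, -1)), Mul(v, Pow(D, -1))) (Function('j')(v, D) = Add(Mul(v, Pow(D, -1)), Mul(-5, Pow(v, -1))) = Add(Mul(-5, Pow(v, -1)), Mul(v, Pow(D, -1))))
Function('x')(y) = Mul(6, y)
Function('p')(A) = 0 (Function('p')(A) = Mul(Rational(1, 4), Add(A, Mul(-1, A))) = Mul(Rational(1, 4), 0) = 0)
Pow(Add(Function('x')(-18), Function('p')(Function('j')(3, 3))), Rational(1, 2)) = Pow(Add(Mul(6, -18), 0), Rational(1, 2)) = Pow(Add(-108, 0), Rational(1, 2)) = Pow(-108, Rational(1, 2)) = Mul(6, I, Pow(3, Rational(1, 2)))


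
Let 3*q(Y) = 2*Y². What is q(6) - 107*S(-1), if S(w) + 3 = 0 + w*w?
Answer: 238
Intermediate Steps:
q(Y) = 2*Y²/3 (q(Y) = (2*Y²)/3 = 2*Y²/3)
S(w) = -3 + w² (S(w) = -3 + (0 + w*w) = -3 + (0 + w²) = -3 + w²)
q(6) - 107*S(-1) = (⅔)*6² - 107*(-3 + (-1)²) = (⅔)*36 - 107*(-3 + 1) = 24 - 107*(-2) = 24 + 214 = 238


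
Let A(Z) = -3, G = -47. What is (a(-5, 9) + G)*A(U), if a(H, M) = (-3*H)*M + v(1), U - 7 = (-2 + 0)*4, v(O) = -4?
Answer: -252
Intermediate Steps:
U = -1 (U = 7 + (-2 + 0)*4 = 7 - 2*4 = 7 - 8 = -1)
a(H, M) = -4 - 3*H*M (a(H, M) = (-3*H)*M - 4 = -3*H*M - 4 = -4 - 3*H*M)
(a(-5, 9) + G)*A(U) = ((-4 - 3*(-5)*9) - 47)*(-3) = ((-4 + 135) - 47)*(-3) = (131 - 47)*(-3) = 84*(-3) = -252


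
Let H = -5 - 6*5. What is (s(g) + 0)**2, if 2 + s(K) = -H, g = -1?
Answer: 1089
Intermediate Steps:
H = -35 (H = -5 - 1*30 = -5 - 30 = -35)
s(K) = 33 (s(K) = -2 - 1*(-35) = -2 + 35 = 33)
(s(g) + 0)**2 = (33 + 0)**2 = 33**2 = 1089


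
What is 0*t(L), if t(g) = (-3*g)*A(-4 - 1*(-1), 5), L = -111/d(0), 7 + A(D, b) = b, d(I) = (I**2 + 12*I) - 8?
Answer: 0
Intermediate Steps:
d(I) = -8 + I**2 + 12*I
A(D, b) = -7 + b
L = 111/8 (L = -111/(-8 + 0**2 + 12*0) = -111/(-8 + 0 + 0) = -111/(-8) = -111*(-1/8) = 111/8 ≈ 13.875)
t(g) = 6*g (t(g) = (-3*g)*(-7 + 5) = -3*g*(-2) = 6*g)
0*t(L) = 0*(6*(111/8)) = 0*(333/4) = 0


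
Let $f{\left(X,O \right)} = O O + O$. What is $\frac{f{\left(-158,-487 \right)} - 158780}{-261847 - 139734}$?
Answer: $- \frac{77902}{401581} \approx -0.19399$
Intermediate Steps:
$f{\left(X,O \right)} = O + O^{2}$ ($f{\left(X,O \right)} = O^{2} + O = O + O^{2}$)
$\frac{f{\left(-158,-487 \right)} - 158780}{-261847 - 139734} = \frac{- 487 \left(1 - 487\right) - 158780}{-261847 - 139734} = \frac{\left(-487\right) \left(-486\right) - 158780}{-401581} = \left(236682 - 158780\right) \left(- \frac{1}{401581}\right) = 77902 \left(- \frac{1}{401581}\right) = - \frac{77902}{401581}$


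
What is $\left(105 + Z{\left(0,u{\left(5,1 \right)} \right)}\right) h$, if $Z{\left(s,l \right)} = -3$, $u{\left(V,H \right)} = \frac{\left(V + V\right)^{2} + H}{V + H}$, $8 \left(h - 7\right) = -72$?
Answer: $-204$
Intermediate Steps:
$h = -2$ ($h = 7 + \frac{1}{8} \left(-72\right) = 7 - 9 = -2$)
$u{\left(V,H \right)} = \frac{H + 4 V^{2}}{H + V}$ ($u{\left(V,H \right)} = \frac{\left(2 V\right)^{2} + H}{H + V} = \frac{4 V^{2} + H}{H + V} = \frac{H + 4 V^{2}}{H + V}$)
$\left(105 + Z{\left(0,u{\left(5,1 \right)} \right)}\right) h = \left(105 - 3\right) \left(-2\right) = 102 \left(-2\right) = -204$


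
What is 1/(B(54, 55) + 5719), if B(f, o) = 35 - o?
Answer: 1/5699 ≈ 0.00017547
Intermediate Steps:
1/(B(54, 55) + 5719) = 1/((35 - 1*55) + 5719) = 1/((35 - 55) + 5719) = 1/(-20 + 5719) = 1/5699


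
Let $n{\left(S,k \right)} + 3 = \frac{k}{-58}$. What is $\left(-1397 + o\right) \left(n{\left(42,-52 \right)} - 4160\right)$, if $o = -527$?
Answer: $\frac{232228724}{29} \approx 8.0079 \cdot 10^{6}$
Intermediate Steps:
$n{\left(S,k \right)} = -3 - \frac{k}{58}$ ($n{\left(S,k \right)} = -3 + \frac{k}{-58} = -3 + k \left(- \frac{1}{58}\right) = -3 - \frac{k}{58}$)
$\left(-1397 + o\right) \left(n{\left(42,-52 \right)} - 4160\right) = \left(-1397 - 527\right) \left(\left(-3 - - \frac{26}{29}\right) - 4160\right) = - 1924 \left(\left(-3 + \frac{26}{29}\right) - 4160\right) = - 1924 \left(- \frac{61}{29} - 4160\right) = \left(-1924\right) \left(- \frac{120701}{29}\right) = \frac{232228724}{29}$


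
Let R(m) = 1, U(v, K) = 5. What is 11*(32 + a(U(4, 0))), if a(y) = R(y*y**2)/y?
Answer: 1771/5 ≈ 354.20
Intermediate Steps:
a(y) = 1/y
11*(32 + a(U(4, 0))) = 11*(32 + 1/5) = 11*(161/5) = 1771/5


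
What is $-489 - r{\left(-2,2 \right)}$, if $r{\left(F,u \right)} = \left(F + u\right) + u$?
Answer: $-491$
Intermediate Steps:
$r{\left(F,u \right)} = F + 2 u$
$-489 - r{\left(-2,2 \right)} = -489 - \left(-2 + 2 \cdot 2\right) = -489 - \left(-2 + 4\right) = -489 - 2 = -491$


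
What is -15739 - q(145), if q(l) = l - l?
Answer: -15739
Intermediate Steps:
q(l) = 0
-15739 - q(145) = -15739 - 1*0 = -15739 + 0 = -15739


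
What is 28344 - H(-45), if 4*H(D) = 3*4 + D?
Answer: 113409/4 ≈ 28352.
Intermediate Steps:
H(D) = 3 + D/4 (H(D) = (3*4 + D)/4 = (12 + D)/4 = 3 + D/4)
28344 - H(-45) = 28344 - (3 + (¼)*(-45)) = 28344 - (3 - 45/4) = 28344 - 1*(-33/4) = 28344 + 33/4 = 113409/4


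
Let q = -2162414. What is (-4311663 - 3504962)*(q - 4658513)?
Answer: 53316628511375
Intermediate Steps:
(-4311663 - 3504962)*(q - 4658513) = (-4311663 - 3504962)*(-2162414 - 4658513) = -7816625*(-6820927) = 53316628511375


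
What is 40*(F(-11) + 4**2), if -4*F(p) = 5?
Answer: 590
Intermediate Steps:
F(p) = -5/4 (F(p) = -1/4*5 = -5/4)
40*(F(-11) + 4**2) = 40*(-5/4 + 4**2) = 40*(-5/4 + 16) = 40*(59/4) = 590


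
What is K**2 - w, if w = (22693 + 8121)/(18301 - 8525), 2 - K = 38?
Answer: 6319441/4888 ≈ 1292.8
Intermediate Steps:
K = -36 (K = 2 - 1*38 = 2 - 38 = -36)
w = 15407/4888 (w = 30814/9776 = 30814*(1/9776) = 15407/4888 ≈ 3.1520)
K**2 - w = (-36)**2 - 1*15407/4888 = 1296 - 15407/4888 = 6319441/4888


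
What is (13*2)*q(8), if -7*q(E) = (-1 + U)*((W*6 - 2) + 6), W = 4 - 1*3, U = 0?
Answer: 260/7 ≈ 37.143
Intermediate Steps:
W = 1 (W = 4 - 3 = 1)
q(E) = 10/7 (q(E) = -(-1 + 0)*((1*6 - 2) + 6)/7 = -(-1)*((6 - 2) + 6)/7 = -(-1)*(4 + 6)/7 = -(-1)*10/7 = -⅐*(-10) = 10/7)
(13*2)*q(8) = (13*2)*(10/7) = 26*(10/7) = 260/7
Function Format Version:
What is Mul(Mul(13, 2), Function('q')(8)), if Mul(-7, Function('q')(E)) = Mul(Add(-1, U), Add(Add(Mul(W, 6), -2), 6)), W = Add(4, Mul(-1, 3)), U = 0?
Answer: Rational(260, 7) ≈ 37.143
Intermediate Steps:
W = 1 (W = Add(4, -3) = 1)
Function('q')(E) = Rational(10, 7) (Function('q')(E) = Mul(Rational(-1, 7), Mul(Add(-1, 0), Add(Add(Mul(1, 6), -2), 6))) = Mul(Rational(-1, 7), Mul(-1, Add(Add(6, -2), 6))) = Mul(Rational(-1, 7), Mul(-1, Add(4, 6))) = Mul(Rational(-1, 7), Mul(-1, 10)) = Mul(Rational(-1, 7), -10) = Rational(10, 7))
Mul(Mul(13, 2), Function('q')(8)) = Mul(Mul(13, 2), Rational(10, 7)) = Mul(26, Rational(10, 7)) = Rational(260, 7)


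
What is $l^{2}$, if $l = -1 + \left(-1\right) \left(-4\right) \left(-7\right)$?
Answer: $841$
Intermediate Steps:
$l = -29$ ($l = -1 + 4 \left(-7\right) = -1 - 28 = -29$)
$l^{2} = \left(-29\right)^{2} = 841$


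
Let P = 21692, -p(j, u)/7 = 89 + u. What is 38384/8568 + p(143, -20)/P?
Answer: 6091819/1366596 ≈ 4.4577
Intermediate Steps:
p(j, u) = -623 - 7*u (p(j, u) = -7*(89 + u) = -623 - 7*u)
38384/8568 + p(143, -20)/P = 38384/8568 + (-623 - 7*(-20))/21692 = 38384*(1/8568) + (-623 + 140)*(1/21692) = 4798/1071 - 483*1/21692 = 4798/1071 - 483/21692 = 6091819/1366596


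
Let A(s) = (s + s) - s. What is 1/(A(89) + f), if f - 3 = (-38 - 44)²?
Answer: 1/6816 ≈ 0.00014671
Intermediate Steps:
f = 6727 (f = 3 + (-38 - 44)² = 3 + (-82)² = 3 + 6724 = 6727)
A(s) = s (A(s) = 2*s - s = s)
1/(A(89) + f) = 1/(89 + 6727) = 1/6816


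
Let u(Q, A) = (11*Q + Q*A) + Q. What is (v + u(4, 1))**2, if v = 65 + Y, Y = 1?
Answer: 13924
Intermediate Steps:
v = 66 (v = 65 + 1 = 66)
u(Q, A) = 12*Q + A*Q (u(Q, A) = (11*Q + A*Q) + Q = 12*Q + A*Q)
(v + u(4, 1))**2 = (66 + 4*(12 + 1))**2 = (66 + 4*13)**2 = (66 + 52)**2 = 118**2 = 13924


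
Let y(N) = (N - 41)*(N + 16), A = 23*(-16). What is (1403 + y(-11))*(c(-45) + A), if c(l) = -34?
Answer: -459486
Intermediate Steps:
A = -368
y(N) = (-41 + N)*(16 + N)
(1403 + y(-11))*(c(-45) + A) = (1403 + (-656 + (-11)**2 - 25*(-11)))*(-34 - 368) = (1403 + (-656 + 121 + 275))*(-402) = (1403 - 260)*(-402) = 1143*(-402) = -459486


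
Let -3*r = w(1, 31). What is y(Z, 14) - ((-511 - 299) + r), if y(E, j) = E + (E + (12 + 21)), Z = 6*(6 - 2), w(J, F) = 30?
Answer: 901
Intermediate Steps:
r = -10 (r = -⅓*30 = -10)
Z = 24 (Z = 6*4 = 24)
y(E, j) = 33 + 2*E (y(E, j) = E + (E + 33) = E + (33 + E) = 33 + 2*E)
y(Z, 14) - ((-511 - 299) + r) = (33 + 2*24) - ((-511 - 299) - 10) = (33 + 48) - (-810 - 10) = 81 - 1*(-820) = 81 + 820 = 901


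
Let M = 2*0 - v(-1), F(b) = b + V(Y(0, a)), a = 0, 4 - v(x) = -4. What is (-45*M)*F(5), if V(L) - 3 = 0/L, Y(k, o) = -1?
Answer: 2880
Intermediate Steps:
v(x) = 8 (v(x) = 4 - 1*(-4) = 4 + 4 = 8)
V(L) = 3 (V(L) = 3 + 0/L = 3 + 0 = 3)
F(b) = 3 + b (F(b) = b + 3 = 3 + b)
M = -8 (M = 2*0 - 1*8 = 0 - 8 = -8)
(-45*M)*F(5) = (-45*(-8))*(3 + 5) = 360*8 = 2880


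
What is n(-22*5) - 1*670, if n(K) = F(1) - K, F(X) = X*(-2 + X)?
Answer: -561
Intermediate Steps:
n(K) = -1 - K (n(K) = 1*(-2 + 1) - K = 1*(-1) - K = -1 - K)
n(-22*5) - 1*670 = (-1 - (-22)*5) - 1*670 = (-1 - 1*(-110)) - 670 = (-1 + 110) - 670 = 109 - 670 = -561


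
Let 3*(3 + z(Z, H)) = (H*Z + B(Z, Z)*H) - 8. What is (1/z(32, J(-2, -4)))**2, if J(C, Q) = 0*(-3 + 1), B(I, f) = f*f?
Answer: 9/289 ≈ 0.031142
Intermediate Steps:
B(I, f) = f**2
J(C, Q) = 0 (J(C, Q) = 0*(-2) = 0)
z(Z, H) = -17/3 + H*Z/3 + H*Z**2/3 (z(Z, H) = -3 + ((H*Z + Z**2*H) - 8)/3 = -3 + ((H*Z + H*Z**2) - 8)/3 = -3 + (-8 + H*Z + H*Z**2)/3 = -3 + (-8/3 + H*Z/3 + H*Z**2/3) = -17/3 + H*Z/3 + H*Z**2/3)
(1/z(32, J(-2, -4)))**2 = (1/(-17/3 + (1/3)*0*32 + (1/3)*0*32**2))**2 = (1/(-17/3 + 0 + (1/3)*0*1024))**2 = (1/(-17/3 + 0 + 0))**2 = (1/(-17/3))**2 = (-3/17)**2 = 9/289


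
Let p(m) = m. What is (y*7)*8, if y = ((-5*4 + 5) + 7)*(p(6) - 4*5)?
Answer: 6272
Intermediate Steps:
y = 112 (y = ((-5*4 + 5) + 7)*(6 - 4*5) = ((-20 + 5) + 7)*(6 - 20) = (-15 + 7)*(-14) = -8*(-14) = 112)
(y*7)*8 = (112*7)*8 = 784*8 = 6272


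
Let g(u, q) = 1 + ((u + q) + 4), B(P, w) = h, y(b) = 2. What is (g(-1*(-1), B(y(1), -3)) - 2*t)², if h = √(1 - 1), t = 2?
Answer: 4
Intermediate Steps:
h = 0 (h = √0 = 0)
B(P, w) = 0
g(u, q) = 5 + q + u (g(u, q) = 1 + ((q + u) + 4) = 1 + (4 + q + u) = 5 + q + u)
(g(-1*(-1), B(y(1), -3)) - 2*t)² = ((5 + 0 - 1*(-1)) - 2*2)² = ((5 + 0 + 1) - 4)² = (6 - 4)² = 2² = 4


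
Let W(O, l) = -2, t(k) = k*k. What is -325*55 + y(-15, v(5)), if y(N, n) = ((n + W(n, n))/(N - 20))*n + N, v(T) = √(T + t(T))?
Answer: -125236/7 + 2*√30/35 ≈ -17891.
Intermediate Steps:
t(k) = k²
v(T) = √(T + T²)
y(N, n) = N + n*(-2 + n)/(-20 + N) (y(N, n) = ((n - 2)/(N - 20))*n + N = ((-2 + n)/(-20 + N))*n + N = n*(-2 + n)/(-20 + N) + N = N + n*(-2 + n)/(-20 + N))
-325*55 + y(-15, v(5)) = -325*55 + ((-15)² + (√(5*(1 + 5)))² - 20*(-15) - 2*√5*√(1 + 5))/(-20 - 15) = -17875 + (225 + (√(5*6))² + 300 - 2*√30)/(-35) = -17875 - (225 + (√30)² + 300 - 2*√30)/35 = -17875 - (225 + 30 + 300 - 2*√30)/35 = -17875 - (555 - 2*√30)/35 = -17875 + (-111/7 + 2*√30/35) = -125236/7 + 2*√30/35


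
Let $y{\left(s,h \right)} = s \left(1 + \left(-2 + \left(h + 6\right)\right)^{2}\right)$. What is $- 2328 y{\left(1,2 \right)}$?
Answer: $-86136$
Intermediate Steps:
$y{\left(s,h \right)} = s \left(1 + \left(4 + h\right)^{2}\right)$ ($y{\left(s,h \right)} = s \left(1 + \left(-2 + \left(6 + h\right)\right)^{2}\right) = s \left(1 + \left(4 + h\right)^{2}\right)$)
$- 2328 y{\left(1,2 \right)} = - 2328 \cdot 1 \left(1 + \left(4 + 2\right)^{2}\right) = - 2328 \cdot 1 \left(1 + 6^{2}\right) = - 2328 \cdot 1 \left(1 + 36\right) = - 2328 \cdot 1 \cdot 37 = \left(-2328\right) 37 = -86136$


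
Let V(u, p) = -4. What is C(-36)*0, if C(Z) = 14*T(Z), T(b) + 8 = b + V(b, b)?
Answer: 0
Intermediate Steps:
T(b) = -12 + b (T(b) = -8 + (b - 4) = -8 + (-4 + b) = -12 + b)
C(Z) = -168 + 14*Z (C(Z) = 14*(-12 + Z) = -168 + 14*Z)
C(-36)*0 = (-168 + 14*(-36))*0 = (-168 - 504)*0 = -672*0 = 0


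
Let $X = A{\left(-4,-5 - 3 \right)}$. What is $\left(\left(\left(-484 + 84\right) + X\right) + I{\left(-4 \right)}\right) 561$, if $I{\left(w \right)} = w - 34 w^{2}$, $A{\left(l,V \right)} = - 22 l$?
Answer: $-482460$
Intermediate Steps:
$X = 88$ ($X = \left(-22\right) \left(-4\right) = 88$)
$\left(\left(\left(-484 + 84\right) + X\right) + I{\left(-4 \right)}\right) 561 = \left(\left(\left(-484 + 84\right) + 88\right) - 4 \left(1 - -136\right)\right) 561 = \left(\left(-400 + 88\right) - 4 \left(1 + 136\right)\right) 561 = \left(-312 - 548\right) 561 = \left(-860\right) 561 = -482460$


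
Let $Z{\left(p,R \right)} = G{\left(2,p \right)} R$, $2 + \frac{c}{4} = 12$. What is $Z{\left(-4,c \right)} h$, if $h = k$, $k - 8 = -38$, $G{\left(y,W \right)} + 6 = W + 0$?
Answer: $12000$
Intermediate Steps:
$c = 40$ ($c = -8 + 4 \cdot 12 = -8 + 48 = 40$)
$G{\left(y,W \right)} = -6 + W$ ($G{\left(y,W \right)} = -6 + \left(W + 0\right) = -6 + W$)
$k = -30$ ($k = 8 - 38 = -30$)
$h = -30$
$Z{\left(p,R \right)} = R \left(-6 + p\right)$ ($Z{\left(p,R \right)} = \left(-6 + p\right) R = R \left(-6 + p\right)$)
$Z{\left(-4,c \right)} h = 40 \left(-6 - 4\right) \left(-30\right) = 40 \left(-10\right) \left(-30\right) = \left(-400\right) \left(-30\right) = 12000$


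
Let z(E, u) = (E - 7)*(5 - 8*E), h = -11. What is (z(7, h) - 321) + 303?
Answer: -18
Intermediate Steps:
z(E, u) = (-7 + E)*(5 - 8*E)
(z(7, h) - 321) + 303 = ((-35 - 8*7**2 + 61*7) - 321) + 303 = ((-35 - 8*49 + 427) - 321) + 303 = ((-35 - 392 + 427) - 321) + 303 = (0 - 321) + 303 = -321 + 303 = -18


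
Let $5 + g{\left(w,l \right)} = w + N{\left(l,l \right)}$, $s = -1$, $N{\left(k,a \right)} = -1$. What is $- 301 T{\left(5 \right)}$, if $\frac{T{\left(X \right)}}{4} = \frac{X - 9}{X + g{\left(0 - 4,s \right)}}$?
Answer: $- \frac{4816}{5} \approx -963.2$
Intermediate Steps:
$g{\left(w,l \right)} = -6 + w$ ($g{\left(w,l \right)} = -5 + \left(w - 1\right) = -5 + \left(-1 + w\right) = -6 + w$)
$T{\left(X \right)} = \frac{4 \left(-9 + X\right)}{-10 + X}$ ($T{\left(X \right)} = 4 \frac{X - 9}{X + \left(-6 + \left(0 - 4\right)\right)} = 4 \frac{-9 + X}{X - 10} = 4 \frac{-9 + X}{-10 + X} = \frac{4 \left(-9 + X\right)}{-10 + X}$)
$- 301 T{\left(5 \right)} = - 301 \frac{4 \left(-9 + 5\right)}{-10 + 5} = - 301 \cdot 4 \frac{1}{-5} \left(-4\right) = - 301 \cdot 4 \left(- \frac{1}{5}\right) \left(-4\right) = \left(-301\right) \frac{16}{5} = - \frac{4816}{5}$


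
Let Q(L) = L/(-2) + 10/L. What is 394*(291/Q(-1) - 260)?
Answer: -2175668/19 ≈ -1.1451e+5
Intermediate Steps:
Q(L) = 10/L - L/2 (Q(L) = L*(-½) + 10/L = -L/2 + 10/L = 10/L - L/2)
394*(291/Q(-1) - 260) = 394*(291/(10/(-1) - ½*(-1)) - 260) = 394*(291/(10*(-1) + ½) - 260) = 394*(291/(-10 + ½) - 260) = 394*(291/(-19/2) - 260) = 394*(291*(-2/19) - 260) = 394*(-582/19 - 260) = 394*(-5522/19) = -2175668/19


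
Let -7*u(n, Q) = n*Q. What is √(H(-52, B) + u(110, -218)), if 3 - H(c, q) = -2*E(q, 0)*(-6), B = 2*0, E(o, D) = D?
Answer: √168007/7 ≈ 58.555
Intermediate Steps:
u(n, Q) = -Q*n/7 (u(n, Q) = -n*Q/7 = -Q*n/7)
B = 0
H(c, q) = 3 (H(c, q) = 3 - (-2*0)*(-6) = 3 - 0*(-6) = 3 - 1*0 = 3 + 0 = 3)
√(H(-52, B) + u(110, -218)) = √(3 - ⅐*(-218)*110) = √(3 + 23980/7) = √(24001/7) = √168007/7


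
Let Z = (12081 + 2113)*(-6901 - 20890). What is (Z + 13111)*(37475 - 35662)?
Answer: -715142097859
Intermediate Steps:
Z = -394465454 (Z = 14194*(-27791) = -394465454)
(Z + 13111)*(37475 - 35662) = (-394465454 + 13111)*(37475 - 35662) = -394452343*1813 = -715142097859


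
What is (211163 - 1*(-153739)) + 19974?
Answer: 384876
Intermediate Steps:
(211163 - 1*(-153739)) + 19974 = (211163 + 153739) + 19974 = 364902 + 19974 = 384876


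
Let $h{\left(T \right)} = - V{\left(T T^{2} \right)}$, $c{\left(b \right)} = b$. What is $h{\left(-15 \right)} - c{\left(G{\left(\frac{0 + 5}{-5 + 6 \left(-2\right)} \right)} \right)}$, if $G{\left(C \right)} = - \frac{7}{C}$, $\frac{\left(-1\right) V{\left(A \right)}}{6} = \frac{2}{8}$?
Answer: $- \frac{223}{10} \approx -22.3$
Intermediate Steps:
$V{\left(A \right)} = - \frac{3}{2}$ ($V{\left(A \right)} = - 6 \cdot \frac{2}{8} = - 6 \cdot 2 \cdot \frac{1}{8} = \left(-6\right) \frac{1}{4} = - \frac{3}{2}$)
$h{\left(T \right)} = \frac{3}{2}$ ($h{\left(T \right)} = \left(-1\right) \left(- \frac{3}{2}\right) = \frac{3}{2}$)
$h{\left(-15 \right)} - c{\left(G{\left(\frac{0 + 5}{-5 + 6 \left(-2\right)} \right)} \right)} = \frac{3}{2} - - \frac{7}{\left(0 + 5\right) \frac{1}{-5 + 6 \left(-2\right)}} = \frac{3}{2} - - \frac{7}{5 \frac{1}{-5 - 12}} = \frac{3}{2} - - \frac{7}{5 \frac{1}{-17}} = \frac{3}{2} - - \frac{7}{5 \left(- \frac{1}{17}\right)} = \frac{3}{2} - - \frac{7}{- \frac{5}{17}} = \frac{3}{2} - \left(-7\right) \left(- \frac{17}{5}\right) = \frac{3}{2} - \frac{119}{5} = - \frac{223}{10}$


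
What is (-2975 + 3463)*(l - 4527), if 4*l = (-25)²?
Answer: -2132926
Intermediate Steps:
l = 625/4 (l = (¼)*(-25)² = (¼)*625 = 625/4 ≈ 156.25)
(-2975 + 3463)*(l - 4527) = (-2975 + 3463)*(625/4 - 4527) = 488*(-17483/4) = -2132926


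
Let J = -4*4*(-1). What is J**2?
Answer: 256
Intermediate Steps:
J = 16 (J = -16*(-1) = 16)
J**2 = 16**2 = 256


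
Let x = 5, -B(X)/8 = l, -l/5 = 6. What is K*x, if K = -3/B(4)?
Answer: -1/16 ≈ -0.062500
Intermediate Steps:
l = -30 (l = -5*6 = -30)
B(X) = 240 (B(X) = -8*(-30) = 240)
K = -1/80 (K = -3/240 = -3*1/240 = -1/80 ≈ -0.012500)
K*x = -1/80*5 = -1/16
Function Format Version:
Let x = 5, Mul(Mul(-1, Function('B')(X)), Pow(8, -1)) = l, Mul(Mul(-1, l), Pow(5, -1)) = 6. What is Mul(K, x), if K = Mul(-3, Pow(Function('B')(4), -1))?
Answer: Rational(-1, 16) ≈ -0.062500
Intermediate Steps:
l = -30 (l = Mul(-5, 6) = -30)
Function('B')(X) = 240 (Function('B')(X) = Mul(-8, -30) = 240)
K = Rational(-1, 80) (K = Mul(-3, Pow(240, -1)) = Mul(-3, Rational(1, 240)) = Rational(-1, 80) ≈ -0.012500)
Mul(K, x) = Mul(Rational(-1, 80), 5) = Rational(-1, 16)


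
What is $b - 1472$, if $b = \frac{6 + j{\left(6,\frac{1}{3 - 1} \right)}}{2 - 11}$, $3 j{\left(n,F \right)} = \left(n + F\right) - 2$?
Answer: $- \frac{8837}{6} \approx -1472.8$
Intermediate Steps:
$j{\left(n,F \right)} = - \frac{2}{3} + \frac{F}{3} + \frac{n}{3}$ ($j{\left(n,F \right)} = \frac{\left(n + F\right) - 2}{3} = \frac{\left(F + n\right) - 2}{3} = \frac{-2 + F + n}{3} = - \frac{2}{3} + \frac{F}{3} + \frac{n}{3}$)
$b = - \frac{5}{6}$ ($b = \frac{6 + \left(- \frac{2}{3} + \frac{1}{3 \left(3 - 1\right)} + \frac{1}{3} \cdot 6\right)}{2 - 11} = \frac{6 + \left(- \frac{2}{3} + \frac{1}{3 \cdot 2} + 2\right)}{-9} = \left(6 + \left(- \frac{2}{3} + \frac{1}{3} \cdot \frac{1}{2} + 2\right)\right) \left(- \frac{1}{9}\right) = \left(6 + \left(- \frac{2}{3} + \frac{1}{6} + 2\right)\right) \left(- \frac{1}{9}\right) = \left(6 + \frac{3}{2}\right) \left(- \frac{1}{9}\right) = \frac{15}{2} \left(- \frac{1}{9}\right) = - \frac{5}{6} \approx -0.83333$)
$b - 1472 = - \frac{5}{6} - 1472 = - \frac{8837}{6}$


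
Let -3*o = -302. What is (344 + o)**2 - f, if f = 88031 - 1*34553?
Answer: 1298254/9 ≈ 1.4425e+5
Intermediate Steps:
o = 302/3 (o = -1/3*(-302) = 302/3 ≈ 100.67)
f = 53478 (f = 88031 - 34553 = 53478)
(344 + o)**2 - f = (344 + 302/3)**2 - 1*53478 = (1334/3)**2 - 53478 = 1779556/9 - 53478 = 1298254/9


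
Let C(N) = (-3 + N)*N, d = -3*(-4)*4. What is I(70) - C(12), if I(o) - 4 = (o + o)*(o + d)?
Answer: 16416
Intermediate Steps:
d = 48 (d = 12*4 = 48)
C(N) = N*(-3 + N)
I(o) = 4 + 2*o*(48 + o) (I(o) = 4 + (o + o)*(o + 48) = 4 + (2*o)*(48 + o) = 4 + 2*o*(48 + o))
I(70) - C(12) = (4 + 2*70² + 96*70) - 12*(-3 + 12) = (4 + 2*4900 + 6720) - 12*9 = (4 + 9800 + 6720) - 1*108 = 16524 - 108 = 16416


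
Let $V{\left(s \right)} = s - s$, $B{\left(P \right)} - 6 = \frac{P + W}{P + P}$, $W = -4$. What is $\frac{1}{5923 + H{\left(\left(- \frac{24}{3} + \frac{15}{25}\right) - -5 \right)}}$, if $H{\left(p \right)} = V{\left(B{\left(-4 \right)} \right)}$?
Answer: $\frac{1}{5923} \approx 0.00016883$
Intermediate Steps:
$B{\left(P \right)} = 6 + \frac{-4 + P}{2 P}$ ($B{\left(P \right)} = 6 + \frac{P - 4}{P + P} = 6 + \frac{-4 + P}{2 P}$)
$V{\left(s \right)} = 0$
$H{\left(p \right)} = 0$
$\frac{1}{5923 + H{\left(\left(- \frac{24}{3} + \frac{15}{25}\right) - -5 \right)}} = \frac{1}{5923 + 0} = \frac{1}{5923}$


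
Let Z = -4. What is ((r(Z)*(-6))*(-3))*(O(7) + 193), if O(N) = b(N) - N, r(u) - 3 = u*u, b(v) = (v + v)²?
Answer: 130644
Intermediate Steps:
b(v) = 4*v² (b(v) = (2*v)² = 4*v²)
r(u) = 3 + u² (r(u) = 3 + u*u = 3 + u²)
O(N) = -N + 4*N² (O(N) = 4*N² - N = -N + 4*N²)
((r(Z)*(-6))*(-3))*(O(7) + 193) = (((3 + (-4)²)*(-6))*(-3))*(7*(-1 + 4*7) + 193) = (((3 + 16)*(-6))*(-3))*(7*(-1 + 28) + 193) = ((19*(-6))*(-3))*(7*27 + 193) = (-114*(-3))*(189 + 193) = 342*382 = 130644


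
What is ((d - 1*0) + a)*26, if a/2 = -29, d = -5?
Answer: -1638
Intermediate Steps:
a = -58 (a = 2*(-29) = -58)
((d - 1*0) + a)*26 = ((-5 - 1*0) - 58)*26 = ((-5 + 0) - 58)*26 = (-5 - 58)*26 = -63*26 = -1638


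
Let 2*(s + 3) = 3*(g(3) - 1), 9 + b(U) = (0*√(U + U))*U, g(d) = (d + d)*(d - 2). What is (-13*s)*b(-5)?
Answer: 1053/2 ≈ 526.50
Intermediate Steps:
g(d) = 2*d*(-2 + d) (g(d) = (2*d)*(-2 + d) = 2*d*(-2 + d))
b(U) = -9 (b(U) = -9 + (0*√(U + U))*U = -9 + (0*√(2*U))*U = -9 + (0*(√2*√U))*U = -9 + 0*U = -9 + 0 = -9)
s = 9/2 (s = -3 + (3*(2*3*(-2 + 3) - 1))/2 = -3 + (3*(2*3*1 - 1))/2 = -3 + (3*(6 - 1))/2 = -3 + (3*5)/2 = -3 + (½)*15 = -3 + 15/2 = 9/2 ≈ 4.5000)
(-13*s)*b(-5) = -13*9/2*(-9) = -117/2*(-9) = 1053/2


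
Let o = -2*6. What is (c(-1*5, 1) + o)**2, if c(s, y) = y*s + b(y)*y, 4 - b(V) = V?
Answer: 196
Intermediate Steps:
b(V) = 4 - V
c(s, y) = s*y + y*(4 - y) (c(s, y) = y*s + (4 - y)*y = s*y + y*(4 - y))
o = -12
(c(-1*5, 1) + o)**2 = (1*(4 - 1*5 - 1*1) - 12)**2 = (1*(4 - 5 - 1) - 12)**2 = (1*(-2) - 12)**2 = (-2 - 12)**2 = (-14)**2 = 196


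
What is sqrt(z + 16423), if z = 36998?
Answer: sqrt(53421) ≈ 231.13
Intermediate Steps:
sqrt(z + 16423) = sqrt(36998 + 16423) = sqrt(53421)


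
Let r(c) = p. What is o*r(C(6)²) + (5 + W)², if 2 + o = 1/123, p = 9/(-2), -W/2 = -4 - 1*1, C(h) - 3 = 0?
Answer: 19185/82 ≈ 233.96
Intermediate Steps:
C(h) = 3 (C(h) = 3 + 0 = 3)
W = 10 (W = -2*(-4 - 1*1) = -2*(-4 - 1) = -2*(-5) = 10)
p = -9/2 (p = 9*(-½) = -9/2 ≈ -4.5000)
o = -245/123 (o = -2 + 1/123 = -245/123 ≈ -1.9919)
r(c) = -9/2
o*r(C(6)²) + (5 + W)² = -245/123*(-9/2) + (5 + 10)² = 735/82 + 15² = 735/82 + 225 = 19185/82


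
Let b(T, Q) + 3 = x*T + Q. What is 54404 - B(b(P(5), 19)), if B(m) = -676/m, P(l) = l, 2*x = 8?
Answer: 489805/9 ≈ 54423.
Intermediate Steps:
x = 4 (x = (½)*8 = 4)
b(T, Q) = -3 + Q + 4*T (b(T, Q) = -3 + (4*T + Q) = -3 + (Q + 4*T) = -3 + Q + 4*T)
54404 - B(b(P(5), 19)) = 54404 - (-676)/(-3 + 19 + 4*5) = 54404 - (-676)/(-3 + 19 + 20) = 54404 - (-676)/36 = 54404 - 1*(-169/9) = 54404 + 169/9 = 489805/9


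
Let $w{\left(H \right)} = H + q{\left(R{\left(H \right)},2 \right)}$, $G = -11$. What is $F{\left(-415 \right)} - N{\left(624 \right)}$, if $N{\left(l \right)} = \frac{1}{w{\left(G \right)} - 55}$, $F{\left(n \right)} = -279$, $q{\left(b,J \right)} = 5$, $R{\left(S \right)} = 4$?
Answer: $- \frac{17018}{61} \approx -278.98$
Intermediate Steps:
$w{\left(H \right)} = 5 + H$ ($w{\left(H \right)} = H + 5 = 5 + H$)
$N{\left(l \right)} = - \frac{1}{61}$ ($N{\left(l \right)} = \frac{1}{\left(5 - 11\right) - 55} = \frac{1}{-6 - 55} = \frac{1}{-61} = - \frac{1}{61}$)
$F{\left(-415 \right)} - N{\left(624 \right)} = -279 - - \frac{1}{61} = -279 + \frac{1}{61} = - \frac{17018}{61}$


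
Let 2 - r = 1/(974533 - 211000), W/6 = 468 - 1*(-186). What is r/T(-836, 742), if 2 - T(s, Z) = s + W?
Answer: -1527065/2356262838 ≈ -0.00064809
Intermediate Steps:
W = 3924 (W = 6*(468 - 1*(-186)) = 6*(468 + 186) = 6*654 = 3924)
T(s, Z) = -3922 - s (T(s, Z) = 2 - (s + 3924) = 2 - (3924 + s) = 2 + (-3924 - s) = -3922 - s)
r = 1527065/763533 (r = 2 - 1/(974533 - 211000) = 2 - 1/763533 = 1527065/763533 ≈ 2.0000)
r/T(-836, 742) = 1527065/(763533*(-3922 - 1*(-836))) = 1527065/(763533*(-3922 + 836)) = (1527065/763533)/(-3086) = (1527065/763533)*(-1/3086) = -1527065/2356262838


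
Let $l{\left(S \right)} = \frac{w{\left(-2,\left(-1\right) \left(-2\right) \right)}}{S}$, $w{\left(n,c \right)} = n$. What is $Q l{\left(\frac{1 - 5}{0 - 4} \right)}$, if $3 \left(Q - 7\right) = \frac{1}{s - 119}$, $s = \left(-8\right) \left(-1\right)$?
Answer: $- \frac{4660}{333} \approx -13.994$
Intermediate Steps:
$s = 8$
$l{\left(S \right)} = - \frac{2}{S}$
$Q = \frac{2330}{333}$ ($Q = 7 + \frac{1}{3 \left(8 - 119\right)} = 7 + \frac{1}{3 \left(-111\right)} = 7 + \frac{1}{3} \left(- \frac{1}{111}\right) = 7 - \frac{1}{333} = \frac{2330}{333} \approx 6.997$)
$Q l{\left(\frac{1 - 5}{0 - 4} \right)} = \frac{2330 \left(- \frac{2}{\left(1 - 5\right) \frac{1}{0 - 4}}\right)}{333} = \frac{2330 \left(- \frac{2}{\left(-4\right) \frac{1}{-4}}\right)}{333} = \frac{2330 \left(- \frac{2}{\left(-4\right) \left(- \frac{1}{4}\right)}\right)}{333} = \frac{2330 \left(- \frac{2}{1}\right)}{333} = \frac{2330 \left(\left(-2\right) 1\right)}{333} = \frac{2330}{333} \left(-2\right) = - \frac{4660}{333}$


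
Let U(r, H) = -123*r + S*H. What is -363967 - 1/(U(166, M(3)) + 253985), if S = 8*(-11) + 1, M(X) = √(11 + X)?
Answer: -19855650995167308/54553437523 - 87*√14/54553437523 ≈ -3.6397e+5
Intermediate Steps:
S = -87 (S = -88 + 1 = -87)
U(r, H) = -123*r - 87*H
-363967 - 1/(U(166, M(3)) + 253985) = -363967 - 1/((-123*166 - 87*√(11 + 3)) + 253985) = -363967 - 1/((-20418 - 87*√14) + 253985) = -363967 - 1/(233567 - 87*√14)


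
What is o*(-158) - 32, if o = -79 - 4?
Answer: 13082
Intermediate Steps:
o = -83
o*(-158) - 32 = -83*(-158) - 32 = 13114 - 32 = 13082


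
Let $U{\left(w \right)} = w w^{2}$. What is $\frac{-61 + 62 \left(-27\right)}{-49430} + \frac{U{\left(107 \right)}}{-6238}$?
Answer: $- \frac{3027152628}{15417217} \approx -196.35$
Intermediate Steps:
$U{\left(w \right)} = w^{3}$
$\frac{-61 + 62 \left(-27\right)}{-49430} + \frac{U{\left(107 \right)}}{-6238} = \frac{-61 + 62 \left(-27\right)}{-49430} + \frac{107^{3}}{-6238} = \left(-61 - 1674\right) \left(- \frac{1}{49430}\right) + 1225043 \left(- \frac{1}{6238}\right) = \left(-1735\right) \left(- \frac{1}{49430}\right) - \frac{1225043}{6238} = \frac{347}{9886} - \frac{1225043}{6238} = - \frac{3027152628}{15417217}$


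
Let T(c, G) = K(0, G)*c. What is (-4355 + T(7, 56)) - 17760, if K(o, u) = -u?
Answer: -22507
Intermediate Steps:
T(c, G) = -G*c (T(c, G) = (-G)*c = -G*c)
(-4355 + T(7, 56)) - 17760 = (-4355 - 1*56*7) - 17760 = (-4355 - 392) - 17760 = -4747 - 17760 = -22507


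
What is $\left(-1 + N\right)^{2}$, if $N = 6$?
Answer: $25$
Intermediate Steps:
$\left(-1 + N\right)^{2} = \left(-1 + 6\right)^{2} = 5^{2} = 25$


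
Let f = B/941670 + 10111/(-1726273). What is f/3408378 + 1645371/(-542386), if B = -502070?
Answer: -35062790701141332954661/11558223528796102155678 ≈ -3.0336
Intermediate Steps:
f = -87623111048/162557949591 (f = -502070/941670 + 10111/(-1726273) = -502070*1/941670 + 10111*(-1/1726273) = -50207/94167 - 10111/1726273 = -87623111048/162557949591 ≈ -0.53903)
f/3408378 + 1645371/(-542386) = -87623111048/162557949591/3408378 + 1645371/(-542386) = -87623111048/162557949591*1/3408378 + 1645371*(-1/542386) = -43811555524/277029469555536699 - 126567/41722 = -35062790701141332954661/11558223528796102155678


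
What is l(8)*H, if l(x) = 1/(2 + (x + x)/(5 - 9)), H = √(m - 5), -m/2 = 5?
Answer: -I*√15/2 ≈ -1.9365*I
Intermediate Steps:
m = -10 (m = -2*5 = -10)
H = I*√15 (H = √(-10 - 5) = √(-15) = I*√15 ≈ 3.873*I)
l(x) = 1/(2 - x/2) (l(x) = 1/(2 + (2*x)/(-4)) = 1/(2 + (2*x)*(-¼)) = 1/(2 - x/2))
l(8)*H = (-2/(-4 + 8))*(I*√15) = (-2/4)*(I*√15) = (-2*¼)*(I*√15) = -I*√15/2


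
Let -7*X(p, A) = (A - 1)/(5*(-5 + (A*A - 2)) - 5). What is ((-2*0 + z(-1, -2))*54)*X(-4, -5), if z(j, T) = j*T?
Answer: 648/595 ≈ 1.0891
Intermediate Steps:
z(j, T) = T*j
X(p, A) = -(-1 + A)/(7*(-40 + 5*A²)) (X(p, A) = -(A - 1)/(7*(5*(-5 + (A*A - 2)) - 5)) = -(-1 + A)/(7*(5*(-5 + (A² - 2)) - 5)) = -(-1 + A)/(7*(5*(-5 + (-2 + A²)) - 5)) = -(-1 + A)/(7*(5*(-7 + A²) - 5)) = -(-1 + A)/(7*((-35 + 5*A²) - 5)) = -(-1 + A)/(7*(-40 + 5*A²)))
((-2*0 + z(-1, -2))*54)*X(-4, -5) = ((-2*0 - 2*(-1))*54)*((1 - 1*(-5))/(35*(-8 + (-5)²))) = ((0 + 2)*54)*((1 + 5)/(35*(-8 + 25))) = (2*54)*((1/35)*6/17) = 108*((1/35)*(1/17)*6) = 108*(6/595) = 648/595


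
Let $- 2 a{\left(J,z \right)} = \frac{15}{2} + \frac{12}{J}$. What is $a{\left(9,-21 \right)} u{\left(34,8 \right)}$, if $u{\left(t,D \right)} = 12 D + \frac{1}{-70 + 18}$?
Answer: $- \frac{264523}{624} \approx -423.92$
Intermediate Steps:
$a{\left(J,z \right)} = - \frac{15}{4} - \frac{6}{J}$ ($a{\left(J,z \right)} = - \frac{\frac{15}{2} + \frac{12}{J}}{2} = - \frac{15}{4} - \frac{6}{J}$)
$u{\left(t,D \right)} = - \frac{1}{52} + 12 D$ ($u{\left(t,D \right)} = 12 D + \frac{1}{-52} = 12 D - \frac{1}{52} = - \frac{1}{52} + 12 D$)
$a{\left(9,-21 \right)} u{\left(34,8 \right)} = \left(- \frac{15}{4} - \frac{6}{9}\right) \left(- \frac{1}{52} + 12 \cdot 8\right) = \left(- \frac{15}{4} - \frac{2}{3}\right) \left(- \frac{1}{52} + 96\right) = \left(- \frac{15}{4} - \frac{2}{3}\right) \frac{4991}{52} = \left(- \frac{53}{12}\right) \frac{4991}{52} = - \frac{264523}{624}$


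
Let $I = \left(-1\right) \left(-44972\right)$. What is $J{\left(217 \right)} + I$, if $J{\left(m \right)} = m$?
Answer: $45189$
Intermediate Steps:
$I = 44972$
$J{\left(217 \right)} + I = 217 + 44972 = 45189$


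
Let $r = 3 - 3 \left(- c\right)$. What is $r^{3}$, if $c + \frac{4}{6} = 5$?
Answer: $4096$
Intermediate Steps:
$c = \frac{13}{3}$ ($c = - \frac{2}{3} + 5 = \frac{13}{3} \approx 4.3333$)
$r = 16$ ($r = 3 - 3 \left(\left(-1\right) \frac{13}{3}\right) = 3 - -13 = 3 + 13 = 16$)
$r^{3} = 16^{3} = 4096$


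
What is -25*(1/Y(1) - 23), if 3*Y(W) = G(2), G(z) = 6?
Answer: 1125/2 ≈ 562.50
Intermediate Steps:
Y(W) = 2 (Y(W) = (⅓)*6 = 2)
-25*(1/Y(1) - 23) = -25*(1/2 - 23) = -25*(½ - 23) = -25*(-45/2) = 1125/2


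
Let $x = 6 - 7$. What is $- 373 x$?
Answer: $373$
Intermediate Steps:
$x = -1$ ($x = 6 - 7 = -1$)
$- 373 x = \left(-373\right) \left(-1\right) = 373$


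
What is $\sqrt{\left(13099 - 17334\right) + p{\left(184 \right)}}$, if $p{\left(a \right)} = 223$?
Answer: $2 i \sqrt{1003} \approx 63.34 i$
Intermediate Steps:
$\sqrt{\left(13099 - 17334\right) + p{\left(184 \right)}} = \sqrt{\left(13099 - 17334\right) + 223} = \sqrt{-4235 + 223} = \sqrt{-4012} = 2 i \sqrt{1003}$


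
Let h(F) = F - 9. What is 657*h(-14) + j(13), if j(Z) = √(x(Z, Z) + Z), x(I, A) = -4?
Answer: -15108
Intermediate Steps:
h(F) = -9 + F
j(Z) = √(-4 + Z)
657*h(-14) + j(13) = 657*(-9 - 14) + √(-4 + 13) = 657*(-23) + √9 = -15111 + 3 = -15108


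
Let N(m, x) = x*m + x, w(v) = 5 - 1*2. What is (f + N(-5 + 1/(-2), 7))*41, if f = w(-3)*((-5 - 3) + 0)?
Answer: -4551/2 ≈ -2275.5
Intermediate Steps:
w(v) = 3 (w(v) = 5 - 2 = 3)
N(m, x) = x + m*x (N(m, x) = m*x + x = x + m*x)
f = -24 (f = 3*((-5 - 3) + 0) = 3*(-8 + 0) = 3*(-8) = -24)
(f + N(-5 + 1/(-2), 7))*41 = (-24 + 7*(1 + (-5 + 1/(-2))))*41 = (-24 + 7*(1 + (-5 - ½*1)))*41 = (-24 + 7*(1 + (-5 - ½)))*41 = (-24 + 7*(1 - 11/2))*41 = (-24 + 7*(-9/2))*41 = (-24 - 63/2)*41 = -111/2*41 = -4551/2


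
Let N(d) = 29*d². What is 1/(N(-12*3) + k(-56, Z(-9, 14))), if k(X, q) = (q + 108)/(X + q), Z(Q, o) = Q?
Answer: 65/2442861 ≈ 2.6608e-5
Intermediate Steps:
k(X, q) = (108 + q)/(X + q)
1/(N(-12*3) + k(-56, Z(-9, 14))) = 1/(29*(-12*3)² + (108 - 9)/(-56 - 9)) = 1/(29*(-36)² + 99/(-65)) = 1/(29*1296 - 1/65*99) = 1/(37584 - 99/65) = 1/(2442861/65) = 65/2442861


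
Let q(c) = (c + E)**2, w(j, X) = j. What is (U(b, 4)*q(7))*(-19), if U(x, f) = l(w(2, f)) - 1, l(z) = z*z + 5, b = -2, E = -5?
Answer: -608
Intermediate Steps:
l(z) = 5 + z**2 (l(z) = z**2 + 5 = 5 + z**2)
q(c) = (-5 + c)**2 (q(c) = (c - 5)**2 = (-5 + c)**2)
U(x, f) = 8 (U(x, f) = (5 + 2**2) - 1 = (5 + 4) - 1 = 9 - 1 = 8)
(U(b, 4)*q(7))*(-19) = (8*(-5 + 7)**2)*(-19) = (8*2**2)*(-19) = (8*4)*(-19) = 32*(-19) = -608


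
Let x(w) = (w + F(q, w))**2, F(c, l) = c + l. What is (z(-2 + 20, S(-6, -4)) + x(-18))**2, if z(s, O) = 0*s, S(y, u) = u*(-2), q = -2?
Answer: 2085136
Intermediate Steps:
S(y, u) = -2*u
z(s, O) = 0
x(w) = (-2 + 2*w)**2 (x(w) = (w + (-2 + w))**2 = (-2 + 2*w)**2)
(z(-2 + 20, S(-6, -4)) + x(-18))**2 = (0 + 4*(-1 - 18)**2)**2 = (0 + 4*(-19)**2)**2 = (0 + 4*361)**2 = (0 + 1444)**2 = 1444**2 = 2085136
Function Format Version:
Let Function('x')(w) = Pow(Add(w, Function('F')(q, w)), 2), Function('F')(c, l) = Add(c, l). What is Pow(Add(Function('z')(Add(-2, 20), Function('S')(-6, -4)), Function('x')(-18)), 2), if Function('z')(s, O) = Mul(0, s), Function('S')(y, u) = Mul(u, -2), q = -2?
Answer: 2085136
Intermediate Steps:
Function('S')(y, u) = Mul(-2, u)
Function('z')(s, O) = 0
Function('x')(w) = Pow(Add(-2, Mul(2, w)), 2) (Function('x')(w) = Pow(Add(w, Add(-2, w)), 2) = Pow(Add(-2, Mul(2, w)), 2))
Pow(Add(Function('z')(Add(-2, 20), Function('S')(-6, -4)), Function('x')(-18)), 2) = Pow(Add(0, Mul(4, Pow(Add(-1, -18), 2))), 2) = Pow(Add(0, Mul(4, Pow(-19, 2))), 2) = Pow(Add(0, Mul(4, 361)), 2) = Pow(Add(0, 1444), 2) = Pow(1444, 2) = 2085136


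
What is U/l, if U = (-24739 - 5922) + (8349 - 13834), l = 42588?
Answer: -18073/21294 ≈ -0.84874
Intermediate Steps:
U = -36146 (U = -30661 - 5485 = -36146)
U/l = -36146/42588 = -36146*1/42588 = -18073/21294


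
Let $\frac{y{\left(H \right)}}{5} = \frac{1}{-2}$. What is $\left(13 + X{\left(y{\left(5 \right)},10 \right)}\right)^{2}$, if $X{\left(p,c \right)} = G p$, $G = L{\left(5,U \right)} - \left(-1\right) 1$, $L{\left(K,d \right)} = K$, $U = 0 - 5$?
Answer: $4$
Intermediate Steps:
$U = -5$ ($U = 0 - 5 = -5$)
$G = 6$ ($G = 5 - \left(-1\right) 1 = 5 - -1 = 5 + 1 = 6$)
$y{\left(H \right)} = - \frac{5}{2}$ ($y{\left(H \right)} = \frac{5}{-2} = 5 \left(- \frac{1}{2}\right) = - \frac{5}{2}$)
$X{\left(p,c \right)} = 6 p$
$\left(13 + X{\left(y{\left(5 \right)},10 \right)}\right)^{2} = \left(13 + 6 \left(- \frac{5}{2}\right)\right)^{2} = \left(13 - 15\right)^{2} = \left(-2\right)^{2} = 4$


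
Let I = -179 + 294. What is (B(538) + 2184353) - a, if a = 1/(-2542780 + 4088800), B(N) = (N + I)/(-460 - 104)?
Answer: 79360713424259/36331470 ≈ 2.1844e+6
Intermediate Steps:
I = 115
B(N) = -115/564 - N/564 (B(N) = (N + 115)/(-460 - 104) = (115 + N)/(-564) = (115 + N)*(-1/564) = -115/564 - N/564)
a = 1/1546020 ≈ 6.4682e-7
(B(538) + 2184353) - a = ((-115/564 - 1/564*538) + 2184353) - 1*1/1546020 = ((-115/564 - 269/282) + 2184353) - 1/1546020 = (-653/564 + 2184353) - 1/1546020 = 1231974439/564 - 1/1546020 = 79360713424259/36331470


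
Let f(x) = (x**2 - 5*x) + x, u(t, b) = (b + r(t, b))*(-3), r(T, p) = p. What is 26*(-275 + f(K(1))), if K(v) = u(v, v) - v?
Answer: -5148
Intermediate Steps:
u(t, b) = -6*b (u(t, b) = (b + b)*(-3) = (2*b)*(-3) = -6*b)
K(v) = -7*v (K(v) = -6*v - v = -7*v)
f(x) = x**2 - 4*x
26*(-275 + f(K(1))) = 26*(-275 + (-7*1)*(-4 - 7*1)) = 26*(-275 - 7*(-4 - 7)) = 26*(-275 - 7*(-11)) = 26*(-275 + 77) = 26*(-198) = -5148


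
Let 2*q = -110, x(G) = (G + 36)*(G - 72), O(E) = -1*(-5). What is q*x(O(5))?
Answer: 151085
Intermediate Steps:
O(E) = 5
x(G) = (-72 + G)*(36 + G) (x(G) = (36 + G)*(-72 + G) = (-72 + G)*(36 + G))
q = -55 (q = (½)*(-110) = -55)
q*x(O(5)) = -55*(-2592 + 5² - 36*5) = -55*(-2592 + 25 - 180) = -55*(-2747) = 151085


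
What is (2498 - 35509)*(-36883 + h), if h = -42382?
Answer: 2616616915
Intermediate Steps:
(2498 - 35509)*(-36883 + h) = (2498 - 35509)*(-36883 - 42382) = -33011*(-79265) = 2616616915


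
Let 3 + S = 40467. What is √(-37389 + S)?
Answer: 5*√123 ≈ 55.453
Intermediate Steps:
S = 40464 (S = -3 + 40467 = 40464)
√(-37389 + S) = √(-37389 + 40464) = √3075 = 5*√123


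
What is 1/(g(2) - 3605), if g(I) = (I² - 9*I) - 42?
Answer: -1/3661 ≈ -0.00027315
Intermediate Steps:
g(I) = -42 + I² - 9*I
1/(g(2) - 3605) = 1/((-42 + 2² - 9*2) - 3605) = 1/((-42 + 4 - 18) - 3605) = 1/(-56 - 3605) = 1/(-3661) = -1/3661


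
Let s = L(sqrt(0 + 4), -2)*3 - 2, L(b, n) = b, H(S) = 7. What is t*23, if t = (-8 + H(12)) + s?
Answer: 69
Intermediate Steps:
s = 4 (s = sqrt(0 + 4)*3 - 2 = sqrt(4)*3 - 2 = 2*3 - 2 = 6 - 2 = 4)
t = 3 (t = (-8 + 7) + 4 = -1 + 4 = 3)
t*23 = 3*23 = 69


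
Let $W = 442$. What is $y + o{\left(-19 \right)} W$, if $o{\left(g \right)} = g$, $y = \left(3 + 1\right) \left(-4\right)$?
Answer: $-8414$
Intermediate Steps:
$y = -16$ ($y = 4 \left(-4\right) = -16$)
$y + o{\left(-19 \right)} W = -16 - 8398 = -8414$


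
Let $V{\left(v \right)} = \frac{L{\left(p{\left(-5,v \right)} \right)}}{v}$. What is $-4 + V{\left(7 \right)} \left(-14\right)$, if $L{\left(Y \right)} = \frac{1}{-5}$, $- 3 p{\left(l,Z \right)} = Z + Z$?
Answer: $- \frac{18}{5} \approx -3.6$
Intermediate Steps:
$p{\left(l,Z \right)} = - \frac{2 Z}{3}$ ($p{\left(l,Z \right)} = - \frac{Z + Z}{3} = - \frac{2 Z}{3}$)
$L{\left(Y \right)} = - \frac{1}{5}$
$V{\left(v \right)} = - \frac{1}{5 v}$
$-4 + V{\left(7 \right)} \left(-14\right) = -4 + - \frac{1}{5 \cdot 7} \left(-14\right) = -4 + \left(- \frac{1}{5}\right) \frac{1}{7} \left(-14\right) = -4 - - \frac{2}{5} = -4 + \frac{2}{5} = - \frac{18}{5}$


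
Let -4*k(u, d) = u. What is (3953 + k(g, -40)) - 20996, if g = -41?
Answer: -68131/4 ≈ -17033.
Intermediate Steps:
k(u, d) = -u/4
(3953 + k(g, -40)) - 20996 = (3953 - ¼*(-41)) - 20996 = (3953 + 41/4) - 20996 = 15853/4 - 20996 = -68131/4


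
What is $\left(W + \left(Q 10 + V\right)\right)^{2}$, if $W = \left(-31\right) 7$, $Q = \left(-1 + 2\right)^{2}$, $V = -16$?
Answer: $49729$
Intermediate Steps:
$Q = 1$ ($Q = 1^{2} = 1$)
$W = -217$
$\left(W + \left(Q 10 + V\right)\right)^{2} = \left(-217 + \left(1 \cdot 10 - 16\right)\right)^{2} = \left(-217 + \left(10 - 16\right)\right)^{2} = \left(-217 - 6\right)^{2} = \left(-223\right)^{2} = 49729$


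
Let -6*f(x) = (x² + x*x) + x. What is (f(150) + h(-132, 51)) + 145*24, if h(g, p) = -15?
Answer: -4060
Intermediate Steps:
f(x) = -x²/3 - x/6 (f(x) = -((x² + x*x) + x)/6 = -((x² + x²) + x)/6 = -(2*x² + x)/6 = -(x + 2*x²)/6 = -x²/3 - x/6)
(f(150) + h(-132, 51)) + 145*24 = (-⅙*150*(1 + 2*150) - 15) + 145*24 = (-⅙*150*(1 + 300) - 15) + 3480 = (-⅙*150*301 - 15) + 3480 = (-7525 - 15) + 3480 = -7540 + 3480 = -4060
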